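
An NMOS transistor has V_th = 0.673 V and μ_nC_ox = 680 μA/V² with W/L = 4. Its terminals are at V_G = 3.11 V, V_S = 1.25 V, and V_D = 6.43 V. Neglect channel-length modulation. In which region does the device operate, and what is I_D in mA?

V_GS = V_G − V_S = 3.11 − 1.25 = 1.86 V; V_DS = V_D − V_S = 6.43 − 1.25 = 5.18 V.
k_n = μ_nC_ox · (W/L) = 2.72 mA/V².
V_ov = V_GS − V_th = 1.86 − 0.673 = 1.19 V.
Since V_DS = 5.18 V ≥ V_ov = 1.19 V, the device is in saturation.
I_D = ½ k_n V_ov² = 0.5 × 2.72 × 1.19² = 1.92 mA.

Saturation; I_D = 1.92 mA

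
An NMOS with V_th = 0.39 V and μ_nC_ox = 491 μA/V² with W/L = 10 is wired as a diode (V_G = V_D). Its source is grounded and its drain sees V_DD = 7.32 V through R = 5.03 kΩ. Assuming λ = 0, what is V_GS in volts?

With gate tied to drain, V_GS = V_DS ≥ V_GS − V_th, so the device is in saturation.
k_n = μ_nC_ox · (W/L) = 4.91 mA/V².
KCL at the drain: ½ k_n (V_GS − V_th)² = (V_DD − V_GS)/R.
Let x = V_GS − 0.39. Then 12.3 x² + x − 6.93 = 0, giving x = 0.71 V (positive root), so V_GS = 1.1 V.
I_D = (V_DD − V_GS)/R = (7.32 − 1.1) / 5.03 = 1.24 mA.

V_GS = 1.10 V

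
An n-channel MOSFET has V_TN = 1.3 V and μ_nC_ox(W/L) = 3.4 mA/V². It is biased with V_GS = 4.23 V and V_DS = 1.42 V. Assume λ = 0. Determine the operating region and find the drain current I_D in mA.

Triode; I_D = 10.7 mA

V_ov = V_GS − V_TN = 4.23 − 1.3 = 2.93 V.
Since V_DS = 1.42 V < V_ov = 2.93 V, the device is in the triode region.
I_D = k_n [V_ov · V_DS − ½ V_DS²] = 3.4 × [2.93 × 1.42 − 0.5 × 1.42²] = 10.7 mA.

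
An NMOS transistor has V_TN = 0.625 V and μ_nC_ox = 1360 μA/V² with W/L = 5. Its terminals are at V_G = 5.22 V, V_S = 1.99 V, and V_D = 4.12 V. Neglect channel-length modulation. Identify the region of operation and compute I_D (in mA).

V_GS = V_G − V_S = 5.22 − 1.99 = 3.23 V; V_DS = V_D − V_S = 4.12 − 1.99 = 2.13 V.
k_n = μ_nC_ox · (W/L) = 6.8 mA/V².
V_ov = V_GS − V_TN = 3.23 − 0.625 = 2.6 V.
Since V_DS = 2.13 V < V_ov = 2.6 V, the device is in the triode region.
I_D = k_n [V_ov · V_DS − ½ V_DS²] = 6.8 × [2.6 × 2.13 − 0.5 × 2.13²] = 22.3 mA.

Triode; I_D = 22.3 mA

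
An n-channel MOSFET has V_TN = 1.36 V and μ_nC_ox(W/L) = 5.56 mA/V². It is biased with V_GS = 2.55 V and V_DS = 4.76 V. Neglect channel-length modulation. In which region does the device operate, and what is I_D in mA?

Saturation; I_D = 3.94 mA

V_ov = V_GS − V_TN = 2.55 − 1.36 = 1.19 V.
Since V_DS = 4.76 V ≥ V_ov = 1.19 V, the device is in saturation.
I_D = ½ k_n V_ov² = 0.5 × 5.56 × 1.19² = 3.94 mA.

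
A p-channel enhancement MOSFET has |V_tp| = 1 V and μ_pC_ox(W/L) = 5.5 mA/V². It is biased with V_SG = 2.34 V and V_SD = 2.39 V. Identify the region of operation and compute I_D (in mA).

V_ov = V_SG − |V_tp| = 2.34 − 1 = 1.34 V.
Since V_SD = 2.39 V ≥ V_ov = 1.34 V, the device is in saturation.
I_D = ½ k_p V_ov² = 0.5 × 5.5 × 1.34² = 4.94 mA.

Saturation; I_D = 4.94 mA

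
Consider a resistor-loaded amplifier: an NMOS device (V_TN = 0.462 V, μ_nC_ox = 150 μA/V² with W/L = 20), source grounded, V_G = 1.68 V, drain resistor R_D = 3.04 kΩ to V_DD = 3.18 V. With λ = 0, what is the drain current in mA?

V_GS = V_G = 1.68 V, so V_ov = 1.68 − 0.462 = 1.22 V.
k_n = μ_nC_ox · (W/L) = 3 mA/V².
Assume saturation: I_D = ½ k_n V_ov² = 0.5 × 3 × 1.22² = 2.23 mA, giving V_DS = V_DD − I_D R_D = 3.18 − 2.23 × 3.04 = -3.58 V.
But -3.58 V < V_ov = 1.22 V, so the device is actually in triode.
In triode I_D = k_n[V_ov V_DS − ½ V_DS²] and I_D = (V_DD − V_DS)/R_D. Equating: 4.56 V_DS² − 12.11 V_DS + 3.18 = 0, giving V_DS = 0.296 V (the root below V_ov).
I_D = (3.18 − 0.296) / 3.04 = 0.949 mA.

I_D = 0.949 mA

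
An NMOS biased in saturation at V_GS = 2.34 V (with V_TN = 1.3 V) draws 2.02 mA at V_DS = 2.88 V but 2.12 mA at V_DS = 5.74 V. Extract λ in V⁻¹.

With V_GS fixed, I_D ∝ (1 + λ V_DS) in saturation, so I_D2/I_D1 = (1 + λ V_DS2)/(1 + λ V_DS1).
2.12/2.02 = 1.05 = (1 + 5.74 λ)/(1 + 2.88 λ).
Solving: λ (I_D1 V_DS2 − I_D2 V_DS1) = I_D2 − I_D1, so λ = (2.12 − 2.02) / (2.02 × 5.74 − 2.12 × 2.88) = 0.1 / 5.49 = 0.0182 V⁻¹.

λ = 0.0182 V⁻¹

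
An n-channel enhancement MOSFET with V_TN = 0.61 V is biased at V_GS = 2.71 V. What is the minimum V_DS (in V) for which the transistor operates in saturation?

V_DS,sat = 2.10 V

The boundary between triode and saturation is V_DS = V_GS − V_TN = V_ov.
V_ov = 2.71 − 0.61 = 2.1 V.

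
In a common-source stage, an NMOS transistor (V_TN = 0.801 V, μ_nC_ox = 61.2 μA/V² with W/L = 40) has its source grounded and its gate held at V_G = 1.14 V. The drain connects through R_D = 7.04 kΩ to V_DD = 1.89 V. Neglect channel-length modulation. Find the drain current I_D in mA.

V_GS = V_G = 1.14 V, so V_ov = 1.14 − 0.801 = 0.339 V.
k_n = μ_nC_ox · (W/L) = 2.448 mA/V².
Assume saturation: I_D = ½ k_n V_ov² = 0.5 × 2.448 × 0.339² = 0.141 mA, giving V_DS = V_DD − I_D R_D = 1.89 − 0.141 × 7.04 = 0.9 V.
V_DS = 0.9 V ≥ V_ov = 0.339 V, confirming saturation.

I_D = 0.141 mA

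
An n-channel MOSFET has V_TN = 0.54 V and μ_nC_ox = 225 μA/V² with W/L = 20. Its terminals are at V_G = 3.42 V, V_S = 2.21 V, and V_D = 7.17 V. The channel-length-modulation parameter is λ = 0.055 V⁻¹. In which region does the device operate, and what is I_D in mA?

Saturation; I_D = 1.29 mA

V_GS = V_G − V_S = 3.42 − 2.21 = 1.21 V; V_DS = V_D − V_S = 7.17 − 2.21 = 4.96 V.
k_n = μ_nC_ox · (W/L) = 4.5 mA/V².
V_ov = V_GS − V_TN = 1.21 − 0.54 = 0.67 V.
Since V_DS = 4.96 V ≥ V_ov = 0.67 V, the device is in saturation.
I_D = ½ k_n V_ov² (1 + λ V_DS) = 0.5 × 4.5 × 0.67² × (1 + 0.055 × 4.96) = 1.29 mA.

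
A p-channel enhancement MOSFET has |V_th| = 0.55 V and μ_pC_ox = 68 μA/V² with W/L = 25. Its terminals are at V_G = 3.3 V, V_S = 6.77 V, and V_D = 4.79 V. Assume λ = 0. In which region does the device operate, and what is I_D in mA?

V_SG = V_S − V_G = 6.77 − 3.3 = 3.47 V; V_SD = V_S − V_D = 6.77 − 4.79 = 1.98 V.
k_p = μ_pC_ox · (W/L) = 1.7 mA/V².
V_ov = V_SG − |V_th| = 3.47 − 0.55 = 2.92 V.
Since V_SD = 1.98 V < V_ov = 2.92 V, the device is in the triode region.
I_D = k_p [V_ov · V_SD − ½ V_SD²] = 1.7 × [2.92 × 1.98 − 0.5 × 1.98²] = 6.5 mA.

Triode; I_D = 6.50 mA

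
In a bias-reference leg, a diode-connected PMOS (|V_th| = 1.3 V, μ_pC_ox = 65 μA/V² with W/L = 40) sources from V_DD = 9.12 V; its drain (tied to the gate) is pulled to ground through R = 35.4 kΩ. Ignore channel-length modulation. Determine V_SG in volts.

V_SG = 1.70 V

With gate tied to drain, V_SG = V_SD ≥ V_SG − |V_th|, so the device is in saturation.
k_p = μ_pC_ox · (W/L) = 2.6 mA/V².
KCL at the drain: ½ k_p (V_SG − |V_th|)² = (V_DD − V_SG)/R.
Let x = V_SG − 1.3. Then 46 x² + x − 7.82 = 0, giving x = 0.401 V (positive root), so V_SG = 1.7 V.
I_D = (V_DD − V_SG)/R = (9.12 − 1.7) / 35.4 = 0.21 mA.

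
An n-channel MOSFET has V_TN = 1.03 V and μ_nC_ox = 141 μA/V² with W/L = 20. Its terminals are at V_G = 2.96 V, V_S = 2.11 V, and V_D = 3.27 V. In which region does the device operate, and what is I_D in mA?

Cutoff; I_D = 0 mA

V_GS = V_G − V_S = 2.96 − 2.11 = 0.85 V; V_DS = V_D − V_S = 3.27 − 2.11 = 1.16 V.
V_GS = 0.85 V < V_TN = 1.03 V, so the transistor is in cutoff.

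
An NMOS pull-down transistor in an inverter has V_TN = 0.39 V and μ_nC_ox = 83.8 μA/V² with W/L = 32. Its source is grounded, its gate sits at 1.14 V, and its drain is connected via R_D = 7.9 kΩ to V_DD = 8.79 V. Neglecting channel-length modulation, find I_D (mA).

V_GS = V_G = 1.14 V, so V_ov = 1.14 − 0.39 = 0.75 V.
k_n = μ_nC_ox · (W/L) = 2.682 mA/V².
Assume saturation: I_D = ½ k_n V_ov² = 0.5 × 2.682 × 0.75² = 0.754 mA, giving V_DS = V_DD − I_D R_D = 8.79 − 0.754 × 7.9 = 2.83 V.
V_DS = 2.83 V ≥ V_ov = 0.75 V, confirming saturation.

I_D = 0.754 mA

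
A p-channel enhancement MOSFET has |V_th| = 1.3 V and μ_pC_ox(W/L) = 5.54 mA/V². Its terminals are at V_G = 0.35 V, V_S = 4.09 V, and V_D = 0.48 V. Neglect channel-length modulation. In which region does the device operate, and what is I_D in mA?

Saturation; I_D = 16.5 mA

V_SG = V_S − V_G = 4.09 − 0.35 = 3.74 V; V_SD = V_S − V_D = 4.09 − 0.48 = 3.61 V.
V_ov = V_SG − |V_th| = 3.74 − 1.3 = 2.44 V.
Since V_SD = 3.61 V ≥ V_ov = 2.44 V, the device is in saturation.
I_D = ½ k_p V_ov² = 0.5 × 5.54 × 2.44² = 16.5 mA.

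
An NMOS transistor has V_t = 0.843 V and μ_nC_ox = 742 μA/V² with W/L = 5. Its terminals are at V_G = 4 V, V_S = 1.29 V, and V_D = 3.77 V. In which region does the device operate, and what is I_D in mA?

V_GS = V_G − V_S = 4 − 1.29 = 2.71 V; V_DS = V_D − V_S = 3.77 − 1.29 = 2.48 V.
k_n = μ_nC_ox · (W/L) = 3.71 mA/V².
V_ov = V_GS − V_t = 2.71 − 0.843 = 1.87 V.
Since V_DS = 2.48 V ≥ V_ov = 1.87 V, the device is in saturation.
I_D = ½ k_n V_ov² = 0.5 × 3.71 × 1.87² = 6.47 mA.

Saturation; I_D = 6.47 mA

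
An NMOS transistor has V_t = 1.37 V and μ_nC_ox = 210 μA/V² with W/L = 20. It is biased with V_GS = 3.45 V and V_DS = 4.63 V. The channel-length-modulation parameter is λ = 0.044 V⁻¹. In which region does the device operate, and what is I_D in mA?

Saturation; I_D = 10.9 mA

k_n = μ_nC_ox · (W/L) = 4.2 mA/V².
V_ov = V_GS − V_t = 3.45 − 1.37 = 2.08 V.
Since V_DS = 4.63 V ≥ V_ov = 2.08 V, the device is in saturation.
I_D = ½ k_n V_ov² (1 + λ V_DS) = 0.5 × 4.2 × 2.08² × (1 + 0.044 × 4.63) = 10.9 mA.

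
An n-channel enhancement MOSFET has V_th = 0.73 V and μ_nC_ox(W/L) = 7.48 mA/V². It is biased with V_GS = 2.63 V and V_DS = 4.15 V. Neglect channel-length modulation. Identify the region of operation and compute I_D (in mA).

Saturation; I_D = 13.5 mA

V_ov = V_GS − V_th = 2.63 − 0.73 = 1.9 V.
Since V_DS = 4.15 V ≥ V_ov = 1.9 V, the device is in saturation.
I_D = ½ k_n V_ov² = 0.5 × 7.48 × 1.9² = 13.5 mA.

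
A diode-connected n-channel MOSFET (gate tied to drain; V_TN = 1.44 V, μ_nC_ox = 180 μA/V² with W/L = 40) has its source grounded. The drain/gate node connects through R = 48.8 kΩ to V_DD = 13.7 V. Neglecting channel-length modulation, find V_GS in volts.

With gate tied to drain, V_GS = V_DS ≥ V_GS − V_TN, so the device is in saturation.
k_n = μ_nC_ox · (W/L) = 7.2 mA/V².
KCL at the drain: ½ k_n (V_GS − V_TN)² = (V_DD − V_GS)/R.
Let x = V_GS − 1.44. Then 176 x² + x − 12.26 = 0, giving x = 0.261 V (positive root), so V_GS = 1.7 V.
I_D = (V_DD − V_GS)/R = (13.7 − 1.7) / 48.8 = 0.246 mA.

V_GS = 1.70 V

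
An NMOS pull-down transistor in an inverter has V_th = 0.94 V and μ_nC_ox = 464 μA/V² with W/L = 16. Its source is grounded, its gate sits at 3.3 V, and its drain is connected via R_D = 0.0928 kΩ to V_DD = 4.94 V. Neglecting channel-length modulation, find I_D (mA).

I_D = 20.7 mA

V_GS = V_G = 3.3 V, so V_ov = 3.3 − 0.94 = 2.36 V.
k_n = μ_nC_ox · (W/L) = 7.424 mA/V².
Assume saturation: I_D = ½ k_n V_ov² = 0.5 × 7.424 × 2.36² = 20.7 mA, giving V_DS = V_DD − I_D R_D = 4.94 − 20.7 × 0.0928 = 3.02 V.
V_DS = 3.02 V ≥ V_ov = 2.36 V, confirming saturation.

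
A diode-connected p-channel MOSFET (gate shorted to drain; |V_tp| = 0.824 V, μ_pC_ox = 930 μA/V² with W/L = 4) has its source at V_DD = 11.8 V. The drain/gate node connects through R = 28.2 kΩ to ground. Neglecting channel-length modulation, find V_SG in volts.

V_SG = 1.27 V

With gate tied to drain, V_SG = V_SD ≥ V_SG − |V_tp|, so the device is in saturation.
k_p = μ_pC_ox · (W/L) = 3.72 mA/V².
KCL at the drain: ½ k_p (V_SG − |V_tp|)² = (V_DD − V_SG)/R.
Let x = V_SG − 0.824. Then 52.5 x² + x − 10.98 = 0, giving x = 0.448 V (positive root), so V_SG = 1.27 V.
I_D = (V_DD − V_SG)/R = (11.8 − 1.27) / 28.2 = 0.373 mA.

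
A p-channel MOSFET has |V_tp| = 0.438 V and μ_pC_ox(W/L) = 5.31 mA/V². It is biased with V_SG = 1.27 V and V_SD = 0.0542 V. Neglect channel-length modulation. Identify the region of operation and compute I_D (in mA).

V_ov = V_SG − |V_tp| = 1.27 − 0.438 = 0.832 V.
Since V_SD = 0.0542 V < V_ov = 0.832 V, the device is in the triode region.
I_D = k_p [V_ov · V_SD − ½ V_SD²] = 5.31 × [0.832 × 0.0542 − 0.5 × 0.0542²] = 0.232 mA.

Triode; I_D = 0.232 mA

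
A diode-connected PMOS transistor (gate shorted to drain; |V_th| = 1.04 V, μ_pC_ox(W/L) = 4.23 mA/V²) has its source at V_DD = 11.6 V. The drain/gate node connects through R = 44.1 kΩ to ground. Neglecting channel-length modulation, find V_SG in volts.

V_SG = 1.37 V

With gate tied to drain, V_SG = V_SD ≥ V_SG − |V_th|, so the device is in saturation.
KCL at the drain: ½ k_p (V_SG − |V_th|)² = (V_DD − V_SG)/R.
Let x = V_SG − 1.04. Then 93.3 x² + x − 10.56 = 0, giving x = 0.331 V (positive root), so V_SG = 1.37 V.
I_D = (V_DD − V_SG)/R = (11.6 − 1.37) / 44.1 = 0.232 mA.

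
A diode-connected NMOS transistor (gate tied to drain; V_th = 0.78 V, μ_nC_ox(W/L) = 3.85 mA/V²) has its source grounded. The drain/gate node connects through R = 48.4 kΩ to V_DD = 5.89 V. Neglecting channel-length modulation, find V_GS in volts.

With gate tied to drain, V_GS = V_DS ≥ V_GS − V_th, so the device is in saturation.
KCL at the drain: ½ k_n (V_GS − V_th)² = (V_DD − V_GS)/R.
Let x = V_GS − 0.78. Then 93.2 x² + x − 5.11 = 0, giving x = 0.229 V (positive root), so V_GS = 1.01 V.
I_D = (V_DD − V_GS)/R = (5.89 − 1.01) / 48.4 = 0.101 mA.

V_GS = 1.01 V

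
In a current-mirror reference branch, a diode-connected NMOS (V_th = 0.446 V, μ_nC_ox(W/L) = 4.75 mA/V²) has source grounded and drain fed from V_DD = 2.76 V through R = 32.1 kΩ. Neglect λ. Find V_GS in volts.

With gate tied to drain, V_GS = V_DS ≥ V_GS − V_th, so the device is in saturation.
KCL at the drain: ½ k_n (V_GS − V_th)² = (V_DD − V_GS)/R.
Let x = V_GS − 0.446. Then 76.2 x² + x − 2.314 = 0, giving x = 0.168 V (positive root), so V_GS = 0.614 V.
I_D = (V_DD − V_GS)/R = (2.76 − 0.614) / 32.1 = 0.0669 mA.

V_GS = 0.614 V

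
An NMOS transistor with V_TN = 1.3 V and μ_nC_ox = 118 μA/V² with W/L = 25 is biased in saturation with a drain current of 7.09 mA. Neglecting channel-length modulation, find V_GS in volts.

k_n = μ_nC_ox · (W/L) = 2.95 mA/V².
In saturation I_D = ½ k_n (V_GS − V_TN)², so V_GS − V_TN = √(2 I_D / k_n) = √(2 × 7.09 / 2.95) = 2.19 V.
V_GS = 1.3 + 2.19 = 3.49 V.

V_GS = 3.49 V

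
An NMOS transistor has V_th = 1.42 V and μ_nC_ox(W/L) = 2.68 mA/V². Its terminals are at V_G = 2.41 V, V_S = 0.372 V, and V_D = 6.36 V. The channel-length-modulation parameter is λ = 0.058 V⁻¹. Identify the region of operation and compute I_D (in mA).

V_GS = V_G − V_S = 2.41 − 0.372 = 2.04 V; V_DS = V_D − V_S = 6.36 − 0.372 = 5.99 V.
V_ov = V_GS − V_th = 2.04 − 1.42 = 0.618 V.
Since V_DS = 5.99 V ≥ V_ov = 0.618 V, the device is in saturation.
I_D = ½ k_n V_ov² (1 + λ V_DS) = 0.5 × 2.68 × 0.618² × (1 + 0.058 × 5.99) = 0.69 mA.

Saturation; I_D = 0.690 mA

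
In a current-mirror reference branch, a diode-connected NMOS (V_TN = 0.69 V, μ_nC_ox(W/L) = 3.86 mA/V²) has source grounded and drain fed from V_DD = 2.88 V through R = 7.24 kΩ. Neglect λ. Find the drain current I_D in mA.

With gate tied to drain, V_GS = V_DS ≥ V_GS − V_TN, so the device is in saturation.
KCL at the drain: ½ k_n (V_GS − V_TN)² = (V_DD − V_GS)/R.
Let x = V_GS − 0.69. Then 14 x² + x − 2.19 = 0, giving x = 0.362 V (positive root), so V_GS = 1.05 V.
I_D = (V_DD − V_GS)/R = (2.88 − 1.05) / 7.24 = 0.253 mA.

I_D = 0.253 mA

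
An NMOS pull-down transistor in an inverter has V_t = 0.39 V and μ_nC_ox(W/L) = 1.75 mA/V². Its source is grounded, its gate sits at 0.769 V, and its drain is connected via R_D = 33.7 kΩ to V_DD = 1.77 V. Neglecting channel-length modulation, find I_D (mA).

I_D = 0.0500 mA

V_GS = V_G = 0.769 V, so V_ov = 0.769 − 0.39 = 0.379 V.
Assume saturation: I_D = ½ k_n V_ov² = 0.5 × 1.75 × 0.379² = 0.126 mA, giving V_DS = V_DD − I_D R_D = 1.77 − 0.126 × 33.7 = -2.47 V.
But -2.47 V < V_ov = 0.379 V, so the device is actually in triode.
In triode I_D = k_n[V_ov V_DS − ½ V_DS²] and I_D = (V_DD − V_DS)/R_D. Equating: 29.5 V_DS² − 23.35 V_DS + 1.77 = 0, giving V_DS = 0.0849 V (the root below V_ov).
I_D = (1.77 − 0.0849) / 33.7 = 0.05 mA.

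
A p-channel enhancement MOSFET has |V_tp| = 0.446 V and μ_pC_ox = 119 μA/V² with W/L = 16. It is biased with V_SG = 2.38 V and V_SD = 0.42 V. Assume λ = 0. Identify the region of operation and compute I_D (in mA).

Triode; I_D = 1.38 mA

k_p = μ_pC_ox · (W/L) = 1.904 mA/V².
V_ov = V_SG − |V_tp| = 2.38 − 0.446 = 1.93 V.
Since V_SD = 0.42 V < V_ov = 1.93 V, the device is in the triode region.
I_D = k_p [V_ov · V_SD − ½ V_SD²] = 1.904 × [1.93 × 0.42 − 0.5 × 0.42²] = 1.38 mA.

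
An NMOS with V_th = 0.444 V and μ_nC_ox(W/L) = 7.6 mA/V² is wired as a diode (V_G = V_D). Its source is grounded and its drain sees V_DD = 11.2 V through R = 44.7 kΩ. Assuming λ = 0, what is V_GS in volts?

V_GS = 0.693 V

With gate tied to drain, V_GS = V_DS ≥ V_GS − V_th, so the device is in saturation.
KCL at the drain: ½ k_n (V_GS − V_th)² = (V_DD − V_GS)/R.
Let x = V_GS − 0.444. Then 170 x² + x − 10.76 = 0, giving x = 0.249 V (positive root), so V_GS = 0.693 V.
I_D = (V_DD − V_GS)/R = (11.2 − 0.693) / 44.7 = 0.235 mA.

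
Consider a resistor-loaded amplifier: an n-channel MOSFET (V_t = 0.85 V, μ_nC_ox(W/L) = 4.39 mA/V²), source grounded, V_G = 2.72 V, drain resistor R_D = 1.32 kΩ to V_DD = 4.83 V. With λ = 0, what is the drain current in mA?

I_D = 3.31 mA

V_GS = V_G = 2.72 V, so V_ov = 2.72 − 0.85 = 1.87 V.
Assume saturation: I_D = ½ k_n V_ov² = 0.5 × 4.39 × 1.87² = 7.68 mA, giving V_DS = V_DD − I_D R_D = 4.83 − 7.68 × 1.32 = -5.3 V.
But -5.3 V < V_ov = 1.87 V, so the device is actually in triode.
In triode I_D = k_n[V_ov V_DS − ½ V_DS²] and I_D = (V_DD − V_DS)/R_D. Equating: 2.9 V_DS² − 11.84 V_DS + 4.83 = 0, giving V_DS = 0.46 V (the root below V_ov).
I_D = (4.83 − 0.46) / 1.32 = 3.31 mA.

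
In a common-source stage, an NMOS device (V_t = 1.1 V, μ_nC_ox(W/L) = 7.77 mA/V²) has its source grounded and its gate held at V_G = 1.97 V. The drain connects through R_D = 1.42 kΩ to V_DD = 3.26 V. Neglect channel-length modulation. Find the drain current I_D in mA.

V_GS = V_G = 1.97 V, so V_ov = 1.97 − 1.1 = 0.87 V.
Assume saturation: I_D = ½ k_n V_ov² = 0.5 × 7.77 × 0.87² = 2.94 mA, giving V_DS = V_DD − I_D R_D = 3.26 − 2.94 × 1.42 = -0.916 V.
But -0.916 V < V_ov = 0.87 V, so the device is actually in triode.
In triode I_D = k_n[V_ov V_DS − ½ V_DS²] and I_D = (V_DD − V_DS)/R_D. Equating: 5.52 V_DS² − 10.6 V_DS + 3.26 = 0, giving V_DS = 0.385 V (the root below V_ov).
I_D = (3.26 − 0.385) / 1.42 = 2.02 mA.

I_D = 2.02 mA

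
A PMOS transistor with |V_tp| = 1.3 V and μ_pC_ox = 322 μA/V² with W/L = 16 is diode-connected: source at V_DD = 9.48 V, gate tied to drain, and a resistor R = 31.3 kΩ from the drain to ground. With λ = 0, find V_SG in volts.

V_SG = 1.61 V

With gate tied to drain, V_SG = V_SD ≥ V_SG − |V_tp|, so the device is in saturation.
k_p = μ_pC_ox · (W/L) = 5.152 mA/V².
KCL at the drain: ½ k_p (V_SG − |V_tp|)² = (V_DD − V_SG)/R.
Let x = V_SG − 1.3. Then 80.6 x² + x − 8.18 = 0, giving x = 0.312 V (positive root), so V_SG = 1.61 V.
I_D = (V_DD − V_SG)/R = (9.48 − 1.61) / 31.3 = 0.251 mA.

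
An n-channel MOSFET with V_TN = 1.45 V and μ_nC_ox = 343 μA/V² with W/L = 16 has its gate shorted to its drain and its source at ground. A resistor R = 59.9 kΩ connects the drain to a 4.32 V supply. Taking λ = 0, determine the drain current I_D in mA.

I_D = 0.0458 mA

With gate tied to drain, V_GS = V_DS ≥ V_GS − V_TN, so the device is in saturation.
k_n = μ_nC_ox · (W/L) = 5.488 mA/V².
KCL at the drain: ½ k_n (V_GS − V_TN)² = (V_DD − V_GS)/R.
Let x = V_GS − 1.45. Then 164 x² + x − 2.87 = 0, giving x = 0.129 V (positive root), so V_GS = 1.58 V.
I_D = (V_DD − V_GS)/R = (4.32 − 1.58) / 59.9 = 0.0458 mA.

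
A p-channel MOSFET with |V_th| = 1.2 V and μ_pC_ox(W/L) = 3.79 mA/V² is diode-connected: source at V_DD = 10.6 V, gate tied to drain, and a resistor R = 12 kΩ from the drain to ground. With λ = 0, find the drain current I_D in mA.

With gate tied to drain, V_SG = V_SD ≥ V_SG − |V_th|, so the device is in saturation.
KCL at the drain: ½ k_p (V_SG − |V_th|)² = (V_DD − V_SG)/R.
Let x = V_SG − 1.2. Then 22.7 x² + x − 9.4 = 0, giving x = 0.621 V (positive root), so V_SG = 1.82 V.
I_D = (V_DD − V_SG)/R = (10.6 − 1.82) / 12 = 0.732 mA.

I_D = 0.732 mA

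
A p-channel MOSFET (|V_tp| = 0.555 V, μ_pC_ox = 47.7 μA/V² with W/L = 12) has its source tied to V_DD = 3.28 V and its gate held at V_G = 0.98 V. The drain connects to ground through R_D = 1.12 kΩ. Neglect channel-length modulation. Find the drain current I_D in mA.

I_D = 0.871 mA

V_SG = V_DD − V_G = 3.28 − 0.98 = 2.3 V, so V_ov = 2.3 − 0.555 = 1.74 V.
k_p = μ_pC_ox · (W/L) = 0.5724 mA/V².
Assume saturation: I_D = ½ k_p V_ov² = 0.5 × 0.5724 × 1.74² = 0.871 mA, giving V_SD = V_DD − I_D R_D = 3.28 − 0.871 × 1.12 = 2.3 V.
V_SD = 2.3 V ≥ V_ov = 1.74 V, confirming saturation.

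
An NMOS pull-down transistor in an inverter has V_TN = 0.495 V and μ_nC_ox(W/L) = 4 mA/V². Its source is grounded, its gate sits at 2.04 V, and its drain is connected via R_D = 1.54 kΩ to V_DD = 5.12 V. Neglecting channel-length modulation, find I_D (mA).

V_GS = V_G = 2.04 V, so V_ov = 2.04 − 0.495 = 1.54 V.
Assume saturation: I_D = ½ k_n V_ov² = 0.5 × 4 × 1.54² = 4.77 mA, giving V_DS = V_DD − I_D R_D = 5.12 − 4.77 × 1.54 = -2.23 V.
But -2.23 V < V_ov = 1.54 V, so the device is actually in triode.
In triode I_D = k_n[V_ov V_DS − ½ V_DS²] and I_D = (V_DD − V_DS)/R_D. Equating: 3.08 V_DS² − 10.52 V_DS + 5.12 = 0, giving V_DS = 0.588 V (the root below V_ov).
I_D = (5.12 − 0.588) / 1.54 = 2.94 mA.

I_D = 2.94 mA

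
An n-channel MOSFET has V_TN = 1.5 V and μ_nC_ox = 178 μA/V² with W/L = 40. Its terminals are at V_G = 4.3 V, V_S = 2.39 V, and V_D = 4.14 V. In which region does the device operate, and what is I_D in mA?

Saturation; I_D = 0.598 mA

V_GS = V_G − V_S = 4.3 − 2.39 = 1.91 V; V_DS = V_D − V_S = 4.14 − 2.39 = 1.75 V.
k_n = μ_nC_ox · (W/L) = 7.12 mA/V².
V_ov = V_GS − V_TN = 1.91 − 1.5 = 0.41 V.
Since V_DS = 1.75 V ≥ V_ov = 0.41 V, the device is in saturation.
I_D = ½ k_n V_ov² = 0.5 × 7.12 × 0.41² = 0.598 mA.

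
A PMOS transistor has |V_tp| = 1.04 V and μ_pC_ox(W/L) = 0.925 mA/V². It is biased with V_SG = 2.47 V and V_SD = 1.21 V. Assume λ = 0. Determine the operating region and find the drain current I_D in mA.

V_ov = V_SG − |V_tp| = 2.47 − 1.04 = 1.43 V.
Since V_SD = 1.21 V < V_ov = 1.43 V, the device is in the triode region.
I_D = k_p [V_ov · V_SD − ½ V_SD²] = 0.925 × [1.43 × 1.21 − 0.5 × 1.21²] = 0.923 mA.

Triode; I_D = 0.923 mA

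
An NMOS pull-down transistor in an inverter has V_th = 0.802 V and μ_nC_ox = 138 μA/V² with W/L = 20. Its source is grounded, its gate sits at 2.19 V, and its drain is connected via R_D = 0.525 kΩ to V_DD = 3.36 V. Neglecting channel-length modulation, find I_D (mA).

I_D = 2.66 mA

V_GS = V_G = 2.19 V, so V_ov = 2.19 − 0.802 = 1.39 V.
k_n = μ_nC_ox · (W/L) = 2.76 mA/V².
Assume saturation: I_D = ½ k_n V_ov² = 0.5 × 2.76 × 1.39² = 2.66 mA, giving V_DS = V_DD − I_D R_D = 3.36 − 2.66 × 0.525 = 1.96 V.
V_DS = 1.96 V ≥ V_ov = 1.39 V, confirming saturation.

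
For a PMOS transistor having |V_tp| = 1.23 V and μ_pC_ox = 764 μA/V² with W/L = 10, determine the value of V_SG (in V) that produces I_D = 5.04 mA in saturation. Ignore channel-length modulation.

k_p = μ_pC_ox · (W/L) = 7.64 mA/V².
In saturation I_D = ½ k_p (V_SG − |V_tp|)², so V_SG − |V_tp| = √(2 I_D / k_p) = √(2 × 5.04 / 7.64) = 1.15 V.
V_SG = 1.23 + 1.15 = 2.38 V.

V_SG = 2.38 V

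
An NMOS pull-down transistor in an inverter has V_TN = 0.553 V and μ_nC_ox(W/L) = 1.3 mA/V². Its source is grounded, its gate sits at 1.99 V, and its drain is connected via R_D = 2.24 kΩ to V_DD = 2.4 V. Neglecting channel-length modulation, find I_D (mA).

V_GS = V_G = 1.99 V, so V_ov = 1.99 − 0.553 = 1.44 V.
Assume saturation: I_D = ½ k_n V_ov² = 0.5 × 1.3 × 1.44² = 1.34 mA, giving V_DS = V_DD − I_D R_D = 2.4 − 1.34 × 2.24 = -0.607 V.
But -0.607 V < V_ov = 1.44 V, so the device is actually in triode.
In triode I_D = k_n[V_ov V_DS − ½ V_DS²] and I_D = (V_DD − V_DS)/R_D. Equating: 1.46 V_DS² − 5.185 V_DS + 2.4 = 0, giving V_DS = 0.547 V (the root below V_ov).
I_D = (2.4 − 0.547) / 2.24 = 0.827 mA.

I_D = 0.827 mA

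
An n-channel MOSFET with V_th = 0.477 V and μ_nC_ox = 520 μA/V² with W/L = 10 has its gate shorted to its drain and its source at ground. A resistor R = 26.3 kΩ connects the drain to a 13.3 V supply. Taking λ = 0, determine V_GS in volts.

With gate tied to drain, V_GS = V_DS ≥ V_GS − V_th, so the device is in saturation.
k_n = μ_nC_ox · (W/L) = 5.2 mA/V².
KCL at the drain: ½ k_n (V_GS − V_th)² = (V_DD − V_GS)/R.
Let x = V_GS − 0.477. Then 68.4 x² + x − 12.82 = 0, giving x = 0.426 V (positive root), so V_GS = 0.903 V.
I_D = (V_DD − V_GS)/R = (13.3 − 0.903) / 26.3 = 0.471 mA.

V_GS = 0.903 V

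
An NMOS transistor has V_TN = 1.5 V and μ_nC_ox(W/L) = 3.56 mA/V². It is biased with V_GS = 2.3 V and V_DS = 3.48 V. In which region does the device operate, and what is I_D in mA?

Saturation; I_D = 1.14 mA

V_ov = V_GS − V_TN = 2.3 − 1.5 = 0.8 V.
Since V_DS = 3.48 V ≥ V_ov = 0.8 V, the device is in saturation.
I_D = ½ k_n V_ov² = 0.5 × 3.56 × 0.8² = 1.14 mA.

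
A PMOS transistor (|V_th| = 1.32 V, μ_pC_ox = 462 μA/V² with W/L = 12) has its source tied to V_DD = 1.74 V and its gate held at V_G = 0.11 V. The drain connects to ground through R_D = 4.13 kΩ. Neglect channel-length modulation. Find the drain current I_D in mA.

V_SG = V_DD − V_G = 1.74 − 0.11 = 1.63 V, so V_ov = 1.63 − 1.32 = 0.31 V.
k_p = μ_pC_ox · (W/L) = 5.544 mA/V².
Assume saturation: I_D = ½ k_p V_ov² = 0.5 × 5.544 × 0.31² = 0.266 mA, giving V_SD = V_DD − I_D R_D = 1.74 − 0.266 × 4.13 = 0.64 V.
V_SD = 0.64 V ≥ V_ov = 0.31 V, confirming saturation.

I_D = 0.266 mA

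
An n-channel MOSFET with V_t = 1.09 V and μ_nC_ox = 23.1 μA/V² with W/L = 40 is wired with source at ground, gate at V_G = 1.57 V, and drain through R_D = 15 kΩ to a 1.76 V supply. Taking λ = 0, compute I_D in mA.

V_GS = V_G = 1.57 V, so V_ov = 1.57 − 1.09 = 0.48 V.
k_n = μ_nC_ox · (W/L) = 0.924 mA/V².
Assume saturation: I_D = ½ k_n V_ov² = 0.5 × 0.924 × 0.48² = 0.106 mA, giving V_DS = V_DD − I_D R_D = 1.76 − 0.106 × 15 = 0.163 V.
But 0.163 V < V_ov = 0.48 V, so the device is actually in triode.
In triode I_D = k_n[V_ov V_DS − ½ V_DS²] and I_D = (V_DD − V_DS)/R_D. Equating: 6.93 V_DS² − 7.653 V_DS + 1.76 = 0, giving V_DS = 0.327 V (the root below V_ov).
I_D = (1.76 − 0.327) / 15 = 0.0956 mA.

I_D = 0.0956 mA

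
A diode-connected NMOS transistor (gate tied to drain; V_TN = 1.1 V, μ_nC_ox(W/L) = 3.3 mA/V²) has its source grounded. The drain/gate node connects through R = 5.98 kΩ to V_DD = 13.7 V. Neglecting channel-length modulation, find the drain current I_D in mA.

I_D = 1.93 mA

With gate tied to drain, V_GS = V_DS ≥ V_GS − V_TN, so the device is in saturation.
KCL at the drain: ½ k_n (V_GS − V_TN)² = (V_DD − V_GS)/R.
Let x = V_GS − 1.1. Then 9.87 x² + x − 12.6 = 0, giving x = 1.08 V (positive root), so V_GS = 2.18 V.
I_D = (V_DD − V_GS)/R = (13.7 − 2.18) / 5.98 = 1.93 mA.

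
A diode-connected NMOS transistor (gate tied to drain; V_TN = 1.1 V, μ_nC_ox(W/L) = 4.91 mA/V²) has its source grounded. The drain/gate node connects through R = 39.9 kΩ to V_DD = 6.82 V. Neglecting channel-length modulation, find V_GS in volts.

With gate tied to drain, V_GS = V_DS ≥ V_GS − V_TN, so the device is in saturation.
KCL at the drain: ½ k_n (V_GS − V_TN)² = (V_DD − V_GS)/R.
Let x = V_GS − 1.1. Then 98 x² + x − 5.72 = 0, giving x = 0.237 V (positive root), so V_GS = 1.34 V.
I_D = (V_DD − V_GS)/R = (6.82 − 1.34) / 39.9 = 0.137 mA.

V_GS = 1.34 V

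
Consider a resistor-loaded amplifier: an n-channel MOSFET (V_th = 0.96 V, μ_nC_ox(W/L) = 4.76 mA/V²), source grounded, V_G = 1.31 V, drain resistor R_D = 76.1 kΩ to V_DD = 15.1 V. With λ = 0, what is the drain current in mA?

I_D = 0.196 mA

V_GS = V_G = 1.31 V, so V_ov = 1.31 − 0.96 = 0.35 V.
Assume saturation: I_D = ½ k_n V_ov² = 0.5 × 4.76 × 0.35² = 0.292 mA, giving V_DS = V_DD − I_D R_D = 15.1 − 0.292 × 76.1 = -7.09 V.
But -7.09 V < V_ov = 0.35 V, so the device is actually in triode.
In triode I_D = k_n[V_ov V_DS − ½ V_DS²] and I_D = (V_DD − V_DS)/R_D. Equating: 181 V_DS² − 127.8 V_DS + 15.1 = 0, giving V_DS = 0.15 V (the root below V_ov).
I_D = (15.1 − 0.15) / 76.1 = 0.196 mA.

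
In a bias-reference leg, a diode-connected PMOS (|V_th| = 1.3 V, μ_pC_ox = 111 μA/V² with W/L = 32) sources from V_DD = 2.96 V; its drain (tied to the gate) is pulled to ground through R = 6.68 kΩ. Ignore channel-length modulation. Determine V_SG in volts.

V_SG = 1.63 V

With gate tied to drain, V_SG = V_SD ≥ V_SG − |V_th|, so the device is in saturation.
k_p = μ_pC_ox · (W/L) = 3.552 mA/V².
KCL at the drain: ½ k_p (V_SG − |V_th|)² = (V_DD − V_SG)/R.
Let x = V_SG − 1.3. Then 11.9 x² + x − 1.66 = 0, giving x = 0.334 V (positive root), so V_SG = 1.63 V.
I_D = (V_DD − V_SG)/R = (2.96 − 1.63) / 6.68 = 0.198 mA.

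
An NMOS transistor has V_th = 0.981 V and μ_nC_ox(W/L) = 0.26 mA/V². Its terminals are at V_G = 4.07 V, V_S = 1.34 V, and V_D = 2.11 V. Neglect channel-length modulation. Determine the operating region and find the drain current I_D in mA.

Triode; I_D = 0.273 mA

V_GS = V_G − V_S = 4.07 − 1.34 = 2.73 V; V_DS = V_D − V_S = 2.11 − 1.34 = 0.77 V.
V_ov = V_GS − V_th = 2.73 − 0.981 = 1.75 V.
Since V_DS = 0.77 V < V_ov = 1.75 V, the device is in the triode region.
I_D = k_n [V_ov · V_DS − ½ V_DS²] = 0.26 × [1.75 × 0.77 − 0.5 × 0.77²] = 0.273 mA.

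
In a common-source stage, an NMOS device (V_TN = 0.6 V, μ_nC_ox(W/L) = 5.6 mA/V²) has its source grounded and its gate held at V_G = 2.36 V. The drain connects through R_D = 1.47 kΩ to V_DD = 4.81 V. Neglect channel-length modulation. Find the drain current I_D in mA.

I_D = 3.04 mA

V_GS = V_G = 2.36 V, so V_ov = 2.36 − 0.6 = 1.76 V.
Assume saturation: I_D = ½ k_n V_ov² = 0.5 × 5.6 × 1.76² = 8.67 mA, giving V_DS = V_DD − I_D R_D = 4.81 − 8.67 × 1.47 = -7.94 V.
But -7.94 V < V_ov = 1.76 V, so the device is actually in triode.
In triode I_D = k_n[V_ov V_DS − ½ V_DS²] and I_D = (V_DD − V_DS)/R_D. Equating: 4.12 V_DS² − 15.49 V_DS + 4.81 = 0, giving V_DS = 0.342 V (the root below V_ov).
I_D = (4.81 − 0.342) / 1.47 = 3.04 mA.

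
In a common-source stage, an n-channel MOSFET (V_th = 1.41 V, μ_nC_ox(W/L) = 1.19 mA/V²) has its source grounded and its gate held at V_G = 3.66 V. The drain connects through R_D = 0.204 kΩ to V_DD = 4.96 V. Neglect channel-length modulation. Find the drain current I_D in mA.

V_GS = V_G = 3.66 V, so V_ov = 3.66 − 1.41 = 2.25 V.
Assume saturation: I_D = ½ k_n V_ov² = 0.5 × 1.19 × 2.25² = 3.01 mA, giving V_DS = V_DD − I_D R_D = 4.96 − 3.01 × 0.204 = 4.35 V.
V_DS = 4.35 V ≥ V_ov = 2.25 V, confirming saturation.

I_D = 3.01 mA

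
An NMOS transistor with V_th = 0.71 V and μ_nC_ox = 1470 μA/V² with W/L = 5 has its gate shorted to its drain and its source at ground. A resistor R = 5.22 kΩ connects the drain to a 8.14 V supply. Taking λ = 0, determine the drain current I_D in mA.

I_D = 1.31 mA

With gate tied to drain, V_GS = V_DS ≥ V_GS − V_th, so the device is in saturation.
k_n = μ_nC_ox · (W/L) = 7.35 mA/V².
KCL at the drain: ½ k_n (V_GS − V_th)² = (V_DD − V_GS)/R.
Let x = V_GS − 0.71. Then 19.2 x² + x − 7.43 = 0, giving x = 0.597 V (positive root), so V_GS = 1.31 V.
I_D = (V_DD − V_GS)/R = (8.14 − 1.31) / 5.22 = 1.31 mA.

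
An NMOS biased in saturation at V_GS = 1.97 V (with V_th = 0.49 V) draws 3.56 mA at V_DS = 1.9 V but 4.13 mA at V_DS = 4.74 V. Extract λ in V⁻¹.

With V_GS fixed, I_D ∝ (1 + λ V_DS) in saturation, so I_D2/I_D1 = (1 + λ V_DS2)/(1 + λ V_DS1).
4.13/3.56 = 1.16 = (1 + 4.74 λ)/(1 + 1.9 λ).
Solving: λ (I_D1 V_DS2 − I_D2 V_DS1) = I_D2 − I_D1, so λ = (4.13 − 3.56) / (3.56 × 4.74 − 4.13 × 1.9) = 0.57 / 9.03 = 0.0631 V⁻¹.

λ = 0.0631 V⁻¹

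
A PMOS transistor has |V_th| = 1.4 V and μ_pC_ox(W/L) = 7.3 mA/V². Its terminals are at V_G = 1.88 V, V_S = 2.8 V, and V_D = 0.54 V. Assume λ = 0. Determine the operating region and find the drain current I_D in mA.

Cutoff; I_D = 0 mA

V_SG = V_S − V_G = 2.8 − 1.88 = 0.92 V; V_SD = V_S − V_D = 2.8 − 0.54 = 2.26 V.
V_SG = 0.92 V < |V_th| = 1.4 V, so the transistor is in cutoff.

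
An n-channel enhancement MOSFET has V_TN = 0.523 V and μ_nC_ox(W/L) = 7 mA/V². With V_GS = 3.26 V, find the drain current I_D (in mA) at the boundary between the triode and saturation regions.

At the boundary V_DS = V_ov = V_GS − V_TN = 3.26 − 0.523 = 2.74 V.
I_D = ½ k_n V_ov² = 0.5 × 7 × 2.74² = 26.2 mA.

I_D = 26.2 mA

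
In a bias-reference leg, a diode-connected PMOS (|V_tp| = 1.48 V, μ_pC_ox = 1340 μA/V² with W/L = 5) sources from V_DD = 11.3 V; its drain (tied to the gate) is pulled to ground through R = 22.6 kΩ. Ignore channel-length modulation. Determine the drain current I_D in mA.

With gate tied to drain, V_SG = V_SD ≥ V_SG − |V_tp|, so the device is in saturation.
k_p = μ_pC_ox · (W/L) = 6.7 mA/V².
KCL at the drain: ½ k_p (V_SG − |V_tp|)² = (V_DD − V_SG)/R.
Let x = V_SG − 1.48. Then 75.7 x² + x − 9.82 = 0, giving x = 0.354 V (positive root), so V_SG = 1.83 V.
I_D = (V_DD − V_SG)/R = (11.3 − 1.83) / 22.6 = 0.419 mA.

I_D = 0.419 mA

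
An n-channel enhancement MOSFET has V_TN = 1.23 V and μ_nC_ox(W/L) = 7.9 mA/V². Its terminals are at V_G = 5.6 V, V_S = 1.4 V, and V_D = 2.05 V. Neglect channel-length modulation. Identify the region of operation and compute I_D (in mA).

Triode; I_D = 13.6 mA

V_GS = V_G − V_S = 5.6 − 1.4 = 4.2 V; V_DS = V_D − V_S = 2.05 − 1.4 = 0.65 V.
V_ov = V_GS − V_TN = 4.2 − 1.23 = 2.97 V.
Since V_DS = 0.65 V < V_ov = 2.97 V, the device is in the triode region.
I_D = k_n [V_ov · V_DS − ½ V_DS²] = 7.9 × [2.97 × 0.65 − 0.5 × 0.65²] = 13.6 mA.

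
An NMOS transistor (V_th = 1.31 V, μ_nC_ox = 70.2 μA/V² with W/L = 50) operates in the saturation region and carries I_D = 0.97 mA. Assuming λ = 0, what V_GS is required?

V_GS = 2.05 V

k_n = μ_nC_ox · (W/L) = 3.51 mA/V².
In saturation I_D = ½ k_n (V_GS − V_th)², so V_GS − V_th = √(2 I_D / k_n) = √(2 × 0.97 / 3.51) = 0.743 V.
V_GS = 1.31 + 0.743 = 2.05 V.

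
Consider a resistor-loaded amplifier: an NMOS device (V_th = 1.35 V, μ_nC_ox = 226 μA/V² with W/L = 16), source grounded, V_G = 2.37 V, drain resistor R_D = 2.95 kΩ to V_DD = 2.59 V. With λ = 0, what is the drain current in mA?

I_D = 0.795 mA

V_GS = V_G = 2.37 V, so V_ov = 2.37 − 1.35 = 1.02 V.
k_n = μ_nC_ox · (W/L) = 3.616 mA/V².
Assume saturation: I_D = ½ k_n V_ov² = 0.5 × 3.616 × 1.02² = 1.88 mA, giving V_DS = V_DD − I_D R_D = 2.59 − 1.88 × 2.95 = -2.96 V.
But -2.96 V < V_ov = 1.02 V, so the device is actually in triode.
In triode I_D = k_n[V_ov V_DS − ½ V_DS²] and I_D = (V_DD − V_DS)/R_D. Equating: 5.33 V_DS² − 11.88 V_DS + 2.59 = 0, giving V_DS = 0.245 V (the root below V_ov).
I_D = (2.59 − 0.245) / 2.95 = 0.795 mA.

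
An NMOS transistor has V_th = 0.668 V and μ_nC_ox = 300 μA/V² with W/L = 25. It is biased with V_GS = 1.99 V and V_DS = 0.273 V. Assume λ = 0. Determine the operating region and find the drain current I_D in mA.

k_n = μ_nC_ox · (W/L) = 7.5 mA/V².
V_ov = V_GS − V_th = 1.99 − 0.668 = 1.32 V.
Since V_DS = 0.273 V < V_ov = 1.32 V, the device is in the triode region.
I_D = k_n [V_ov · V_DS − ½ V_DS²] = 7.5 × [1.32 × 0.273 − 0.5 × 0.273²] = 2.43 mA.

Triode; I_D = 2.43 mA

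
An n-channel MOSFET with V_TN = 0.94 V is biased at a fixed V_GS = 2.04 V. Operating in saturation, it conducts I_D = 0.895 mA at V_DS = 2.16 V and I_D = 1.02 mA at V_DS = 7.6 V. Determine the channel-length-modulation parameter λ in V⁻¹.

With V_GS fixed, I_D ∝ (1 + λ V_DS) in saturation, so I_D2/I_D1 = (1 + λ V_DS2)/(1 + λ V_DS1).
1.02/0.895 = 1.14 = (1 + 7.6 λ)/(1 + 2.16 λ).
Solving: λ (I_D1 V_DS2 − I_D2 V_DS1) = I_D2 − I_D1, so λ = (1.02 − 0.895) / (0.895 × 7.6 − 1.02 × 2.16) = 0.125 / 4.6 = 0.0272 V⁻¹.

λ = 0.0272 V⁻¹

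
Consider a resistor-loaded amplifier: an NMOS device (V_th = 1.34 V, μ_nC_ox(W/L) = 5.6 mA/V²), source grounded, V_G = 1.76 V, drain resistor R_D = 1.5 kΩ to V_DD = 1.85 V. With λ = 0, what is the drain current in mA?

I_D = 0.494 mA

V_GS = V_G = 1.76 V, so V_ov = 1.76 − 1.34 = 0.42 V.
Assume saturation: I_D = ½ k_n V_ov² = 0.5 × 5.6 × 0.42² = 0.494 mA, giving V_DS = V_DD − I_D R_D = 1.85 − 0.494 × 1.5 = 1.11 V.
V_DS = 1.11 V ≥ V_ov = 0.42 V, confirming saturation.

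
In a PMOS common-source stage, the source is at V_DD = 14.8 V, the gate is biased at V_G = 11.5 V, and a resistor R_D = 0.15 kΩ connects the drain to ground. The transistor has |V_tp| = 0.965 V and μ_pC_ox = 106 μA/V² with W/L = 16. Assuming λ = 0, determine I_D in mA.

I_D = 4.62 mA

V_SG = V_DD − V_G = 14.8 − 11.5 = 3.3 V, so V_ov = 3.3 − 0.965 = 2.34 V.
k_p = μ_pC_ox · (W/L) = 1.696 mA/V².
Assume saturation: I_D = ½ k_p V_ov² = 0.5 × 1.696 × 2.34² = 4.62 mA, giving V_SD = V_DD − I_D R_D = 14.8 − 4.62 × 0.15 = 14.1 V.
V_SD = 14.1 V ≥ V_ov = 2.34 V, confirming saturation.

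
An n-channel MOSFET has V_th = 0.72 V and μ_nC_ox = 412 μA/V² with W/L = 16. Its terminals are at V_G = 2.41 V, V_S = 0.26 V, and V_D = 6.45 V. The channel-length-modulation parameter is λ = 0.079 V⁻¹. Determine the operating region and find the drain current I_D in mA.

V_GS = V_G − V_S = 2.41 − 0.26 = 2.15 V; V_DS = V_D − V_S = 6.45 − 0.26 = 6.19 V.
k_n = μ_nC_ox · (W/L) = 6.592 mA/V².
V_ov = V_GS − V_th = 2.15 − 0.72 = 1.43 V.
Since V_DS = 6.19 V ≥ V_ov = 1.43 V, the device is in saturation.
I_D = ½ k_n V_ov² (1 + λ V_DS) = 0.5 × 6.592 × 1.43² × (1 + 0.079 × 6.19) = 10 mA.

Saturation; I_D = 10.0 mA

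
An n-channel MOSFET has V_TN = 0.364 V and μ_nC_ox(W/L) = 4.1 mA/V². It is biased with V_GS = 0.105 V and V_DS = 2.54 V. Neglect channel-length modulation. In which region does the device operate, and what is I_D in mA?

Cutoff; I_D = 0 mA

V_GS = 0.105 V < V_TN = 0.364 V, so the transistor is in cutoff.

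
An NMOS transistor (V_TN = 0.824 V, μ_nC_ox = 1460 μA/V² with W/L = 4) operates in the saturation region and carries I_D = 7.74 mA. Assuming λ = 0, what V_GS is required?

V_GS = 2.45 V

k_n = μ_nC_ox · (W/L) = 5.84 mA/V².
In saturation I_D = ½ k_n (V_GS − V_TN)², so V_GS − V_TN = √(2 I_D / k_n) = √(2 × 7.74 / 5.84) = 1.63 V.
V_GS = 0.824 + 1.63 = 2.45 V.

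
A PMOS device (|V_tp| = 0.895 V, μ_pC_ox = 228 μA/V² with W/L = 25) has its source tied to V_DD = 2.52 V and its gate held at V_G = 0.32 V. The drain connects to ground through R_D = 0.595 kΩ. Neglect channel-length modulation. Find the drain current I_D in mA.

I_D = 3.29 mA

V_SG = V_DD − V_G = 2.52 − 0.32 = 2.2 V, so V_ov = 2.2 − 0.895 = 1.31 V.
k_p = μ_pC_ox · (W/L) = 5.7 mA/V².
Assume saturation: I_D = ½ k_p V_ov² = 0.5 × 5.7 × 1.31² = 4.85 mA, giving V_SD = V_DD − I_D R_D = 2.52 − 4.85 × 0.595 = -0.368 V.
But -0.368 V < V_ov = 1.31 V, so the device is actually in triode.
In triode I_D = k_p[V_ov V_SD − ½ V_SD²] and I_D = (V_DD − V_SD)/R_D. Equating: 1.7 V_SD² − 5.426 V_SD + 2.52 = 0, giving V_SD = 0.564 V (the root below V_ov).
I_D = (2.52 − 0.564) / 0.595 = 3.29 mA.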